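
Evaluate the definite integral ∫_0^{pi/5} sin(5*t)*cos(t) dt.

5*sqrt(5)/96 + 25/96

Use the identity sin(5*t)cos(t) = [sin(6*t) + sin(4*t)]/2.
An antiderivative is F(t) = -cos(4*t)/8 - cos(6*t)/12.
Then F(pi/5) - F(0) = (5/96 + 5*sqrt(5)/96) - (-5/24) = 5*sqrt(5)/96 + 25/96.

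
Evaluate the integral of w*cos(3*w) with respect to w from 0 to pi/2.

-pi/6 - 1/9

Integrate by parts once (u = w, dv = cos(3*w) dw).
An antiderivative is F(w) = w*sin(3*w)/3 + cos(3*w)/9.
Then F(pi/2) - F(0) = (-pi/6) - (1/9) = -pi/6 - 1/9.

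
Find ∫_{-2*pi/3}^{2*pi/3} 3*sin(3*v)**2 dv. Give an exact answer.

Use the identity sin^2(3*v) = (1 - cos(6*v))/2.
An antiderivative is F(v) = 3*v/2 - sin(6*v)/4.
Then F(2*pi/3) - F(-2*pi/3) = (pi) - (-pi) = 2*pi.

2*pi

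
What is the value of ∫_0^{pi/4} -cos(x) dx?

-sqrt(2)/2

An antiderivative is F(x) = -sin(x).
Then F(pi/4) - F(0) = (-sqrt(2)/2) - (0) = -sqrt(2)/2.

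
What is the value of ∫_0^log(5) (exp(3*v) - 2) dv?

124/3 - log(25)

An antiderivative is F(v) = exp(3*v)/3 - 2*v.
Then F(log(5)) - F(0) = (125/3 - log(25)) - (1/3) = 124/3 - log(25).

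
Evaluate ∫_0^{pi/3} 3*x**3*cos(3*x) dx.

4/9 - pi**2/9

Integrate by parts 3 times (u = x^3, dv = 3*cos(3*x) dx).
An antiderivative is F(x) = x**3*sin(3*x) + x**2*cos(3*x) - 2*x*sin(3*x)/3 - 2*cos(3*x)/9.
Then F(pi/3) - F(0) = (2/9 - pi**2/9) - (-2/9) = 4/9 - pi**2/9.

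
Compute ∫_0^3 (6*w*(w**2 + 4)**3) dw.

84915/4

Let u = w**2 + 4, so du = 2*w dw. When w = 0, u = 4; when w = 3, u = 13.
The integral becomes 3·∫ u**3 du from 4 to 13, with antiderivative 3*u**4/4.
Back in w: F(w) = 3*(w**2 + 4)**4/4.
Then F(3) - F(0) = (85683/4) - (192) = 84915/4.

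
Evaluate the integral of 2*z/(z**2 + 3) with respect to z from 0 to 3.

log(4)

Let u = z**2 + 3, so du = 2*z dz. When z = 0, u = 3; when z = 3, u = 12.
The integral becomes ∫ 1/u du from 3 to 12, with antiderivative log(u).
Back in z: F(z) = log(z**2 + 3).
Then F(3) - F(0) = (log(12)) - (log(3)) = log(4).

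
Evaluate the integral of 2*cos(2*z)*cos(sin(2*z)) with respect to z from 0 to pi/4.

sin(1)

Let u = sin(2*z), so du = 2*cos(2*z) dz. When z = 0, u = 0; when z = pi/4, u = 1.
The integral becomes ∫ cos(u) du from 0 to 1, with antiderivative sin(u).
Back in z: F(z) = sin(sin(2*z)).
Then F(pi/4) - F(0) = (sin(1)) - (0) = sin(1).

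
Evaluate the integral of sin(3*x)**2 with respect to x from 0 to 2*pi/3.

pi/3

Use the identity sin^2(3*x) = (1 - cos(6*x))/2.
An antiderivative is F(x) = x/2 - sin(6*x)/12.
Then F(2*pi/3) - F(0) = (pi/3) - (0) = pi/3.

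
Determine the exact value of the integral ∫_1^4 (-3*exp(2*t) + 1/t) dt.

-3*exp(8)/2 + log(4) + 3*exp(2)/2

An antiderivative is F(t) = -3*exp(2*t)/2 + log(t).
Then F(4) - F(1) = (-3*exp(8)/2 + log(4)) - (-3*exp(2)/2) = -3*exp(8)/2 + log(4) + 3*exp(2)/2.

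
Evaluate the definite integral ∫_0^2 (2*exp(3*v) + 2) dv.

10/3 + 2*exp(6)/3

An antiderivative is F(v) = 2*exp(3*v)/3 + 2*v.
Then F(2) - F(0) = (4 + 2*exp(6)/3) - (2/3) = 10/3 + 2*exp(6)/3.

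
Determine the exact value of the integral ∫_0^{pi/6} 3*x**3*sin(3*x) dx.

-2/9 + pi**2/36

Integrate by parts 3 times (u = x^3, dv = 3*sin(3*x) dx).
An antiderivative is F(x) = -x**3*cos(3*x) + x**2*sin(3*x) + 2*x*cos(3*x)/3 - 2*sin(3*x)/9.
Then F(pi/6) - F(0) = (-2/9 + pi**2/36) - (0) = -2/9 + pi**2/36.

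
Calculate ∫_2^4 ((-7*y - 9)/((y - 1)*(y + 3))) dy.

Factor the denominator: y**2 + 2*y - 3 = (y + 3)(y - 1).
Partial fractions: (-7*y - 9)/((y - 1)*(y + 3)) = -3/(y + 3) - 4/(y - 1).
An antiderivative is F(y) = -4*log(y - 1) - 3*log(y + 3).
Then F(4) - F(2) = (-3*log(7) - 4*log(3)) - (-3*log(5)) = -3*log(7) - 4*log(3) + 3*log(5).

-3*log(7) - 4*log(3) + 3*log(5)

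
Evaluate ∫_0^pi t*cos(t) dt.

-2

Integrate by parts once (u = t, dv = cos(t) dt).
An antiderivative is F(t) = t*sin(t) + cos(t).
Then F(pi) - F(0) = (-1) - (1) = -2.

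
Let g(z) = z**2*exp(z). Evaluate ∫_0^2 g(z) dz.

-2 + 2*exp(2)

Integrate by parts twice (u = z^2, dv = exp(z) dz).
An antiderivative is F(z) = (z**2 - 2*z + 2)*exp(z).
Then F(2) - F(0) = (2*exp(2)) - (2) = -2 + 2*exp(2).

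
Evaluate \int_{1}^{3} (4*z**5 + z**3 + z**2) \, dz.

By the power rule, an antiderivative is F(z) = 2*z**6/3 + z**4/4 + z**3/3.
Then F(3) - F(1) = (2061/4) - (5/4) = 514.

514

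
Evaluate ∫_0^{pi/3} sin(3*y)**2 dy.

Use the identity sin^2(3*y) = (1 - cos(6*y))/2.
An antiderivative is F(y) = y/2 - sin(6*y)/12.
Then F(pi/3) - F(0) = (pi/6) - (0) = pi/6.

pi/6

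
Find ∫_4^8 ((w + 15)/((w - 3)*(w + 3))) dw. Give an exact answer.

Factor the denominator: w**2 - 9 = (w + 3)(w - 3).
Partial fractions: (w + 15)/((w - 3)*(w + 3)) = -2/(w + 3) + 3/(w - 3).
An antiderivative is F(w) = 3*log(w - 3) - 2*log(w + 3).
Then F(8) - F(4) = (-2*log(11) + 3*log(5)) - (-log(49)) = -2*log(11) + 2*log(7) + 3*log(5).

-2*log(11) + 2*log(7) + 3*log(5)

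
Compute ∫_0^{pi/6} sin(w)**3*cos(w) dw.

Let u = sin(w), so du = cos(w) dw. When w = 0, u = 0; when w = pi/6, u = 1/2.
The integral becomes ∫ u**3 du from 0 to 1/2, with antiderivative u**4/4.
Back in w: F(w) = sin(w)**4/4.
Then F(pi/6) - F(0) = (1/64) - (0) = 1/64.

1/64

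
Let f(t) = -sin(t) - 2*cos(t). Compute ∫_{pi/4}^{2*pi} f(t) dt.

An antiderivative is F(t) = -2*sin(t) + cos(t).
Then F(2*pi) - F(pi/4) = (1) - (-sqrt(2)/2) = sqrt(2)/2 + 1.

sqrt(2)/2 + 1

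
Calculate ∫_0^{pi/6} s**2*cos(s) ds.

-1 + pi**2/72 + sqrt(3)*pi/6

Integrate by parts twice (u = s^2, dv = cos(s) ds).
An antiderivative is F(s) = s**2*sin(s) + 2*s*cos(s) - 2*sin(s).
Then F(pi/6) - F(0) = (-1 + pi**2/72 + sqrt(3)*pi/6) - (0) = -1 + pi**2/72 + sqrt(3)*pi/6.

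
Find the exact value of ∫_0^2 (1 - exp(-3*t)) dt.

exp(-6)/3 + 5/3

An antiderivative is F(t) = t + exp(-3*t)/3.
Then F(2) - F(0) = (exp(-6)/3 + 2) - (1/3) = exp(-6)/3 + 5/3.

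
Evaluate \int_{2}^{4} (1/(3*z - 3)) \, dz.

log(3)/3

An antiderivative is F(z) = log(3*z - 3)/3.
Then F(4) - F(2) = (2*log(3)/3) - (log(3)/3) = log(3)/3.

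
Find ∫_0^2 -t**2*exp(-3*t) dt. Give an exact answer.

-2/27 + 50*exp(-6)/27

Integrate by parts twice (u = t^2, dv = -exp(-3*t) dt).
An antiderivative is F(t) = (9*t**2 + 6*t + 2)*exp(-3*t)/27.
Then F(2) - F(0) = (50*exp(-6)/27) - (2/27) = -2/27 + 50*exp(-6)/27.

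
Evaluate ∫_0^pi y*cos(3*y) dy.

-2/9

Integrate by parts once (u = y, dv = cos(3*y) dy).
An antiderivative is F(y) = y*sin(3*y)/3 + cos(3*y)/9.
Then F(pi) - F(0) = (-1/9) - (1/9) = -2/9.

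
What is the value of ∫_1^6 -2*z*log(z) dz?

Integrate by parts once (u = ln z, dv = -2*z dz).
An antiderivative is F(z) = -z**2*(2*log(z) - 1)/2.
Then F(6) - F(1) = (-36*log(3) - 36*log(2) + 18) - (1/2) = -36*log(3) - 36*log(2) + 35/2.

-36*log(3) - 36*log(2) + 35/2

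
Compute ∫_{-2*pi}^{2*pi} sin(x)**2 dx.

Use the identity sin^2(x) = (1 - cos(2*x))/2.
An antiderivative is F(x) = x/2 - sin(2*x)/4.
Then F(2*pi) - F(-2*pi) = (pi) - (-pi) = 2*pi.

2*pi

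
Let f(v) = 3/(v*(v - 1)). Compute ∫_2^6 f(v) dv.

Factor the denominator: v**2 - v = v(v - 1).
Partial fractions: 3/(v*(v - 1)) = -3/v + 3/(v - 1).
An antiderivative is F(v) = -3*log(v) + 3*log(v - 1).
Then F(6) - F(2) = (-3*log(3) - 3*log(2) + 3*log(5)) - (-log(8)) = -3*log(3) + 3*log(5).

-3*log(3) + 3*log(5)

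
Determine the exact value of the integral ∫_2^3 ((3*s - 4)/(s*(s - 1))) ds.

Factor the denominator: s**2 - s = s(s - 1).
Partial fractions: (3*s - 4)/(s*(s - 1)) = 4/s - 1/(s - 1).
An antiderivative is F(s) = 4*log(s) - log(s - 1).
Then F(3) - F(2) = (log(81/2)) - (log(16)) = log(81/32).

log(81/32)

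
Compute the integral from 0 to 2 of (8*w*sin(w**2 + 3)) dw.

Let u = w**2 + 3, so du = 2*w dw. When w = 0, u = 3; when w = 2, u = 7.
The integral becomes 4·∫ sin(u) du from 3 to 7, with antiderivative -4*cos(u).
Back in w: F(w) = -4*cos(w**2 + 3).
Then F(2) - F(0) = (-4*cos(7)) - (-4*cos(3)) = 4*cos(3) - 4*cos(7).

4*cos(3) - 4*cos(7)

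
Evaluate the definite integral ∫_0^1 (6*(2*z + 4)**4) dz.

20256/5

Let u = 2*z + 4, so du = 2 dz. When z = 0, u = 4; when z = 1, u = 6.
The integral becomes 3·∫ u**4 du from 4 to 6, with antiderivative 3*u**5/5.
Back in z: F(z) = 3*(2*z + 4)**5/5.
Then F(1) - F(0) = (23328/5) - (3072/5) = 20256/5.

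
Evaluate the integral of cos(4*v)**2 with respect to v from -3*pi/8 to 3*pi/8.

3*pi/8

Use the identity cos^2(4*v) = (1 + cos(8*v))/2.
An antiderivative is F(v) = v/2 + sin(8*v)/16.
Then F(3*pi/8) - F(-3*pi/8) = (3*pi/16) - (-3*pi/16) = 3*pi/8.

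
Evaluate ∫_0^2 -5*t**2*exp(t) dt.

Integrate by parts twice (u = t^2, dv = -5*exp(t) dt).
An antiderivative is F(t) = (-5*t**2 + 10*t - 10)*exp(t).
Then F(2) - F(0) = (-10*exp(2)) - (-10) = 10 - 10*exp(2).

10 - 10*exp(2)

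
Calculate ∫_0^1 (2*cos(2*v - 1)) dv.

Let u = 2*v - 1, so du = 2 dv. When v = 0, u = -1; when v = 1, u = 1.
The integral becomes ∫ cos(u) du from -1 to 1, with antiderivative sin(u).
Back in v: F(v) = sin(2*v - 1).
Then F(1) - F(0) = (sin(1)) - (-sin(1)) = 2*sin(1).

2*sin(1)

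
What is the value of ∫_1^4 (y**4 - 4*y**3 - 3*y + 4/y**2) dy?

By the power rule, an antiderivative is F(y) = y**5/5 - y**4 - 3*y**2/2 - 4/y.
Then F(4) - F(1) = (-381/5) - (-63/10) = -699/10.

-699/10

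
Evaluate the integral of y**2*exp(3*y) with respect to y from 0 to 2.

-2/27 + 26*exp(6)/27

Integrate by parts twice (u = y^2, dv = exp(3*y) dy).
An antiderivative is F(y) = (9*y**2 - 6*y + 2)*exp(3*y)/27.
Then F(2) - F(0) = (26*exp(6)/27) - (2/27) = -2/27 + 26*exp(6)/27.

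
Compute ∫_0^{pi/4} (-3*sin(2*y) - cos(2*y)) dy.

An antiderivative is F(y) = -sin(2*y)/2 + 3*cos(2*y)/2.
Then F(pi/4) - F(0) = (-1/2) - (3/2) = -2.

-2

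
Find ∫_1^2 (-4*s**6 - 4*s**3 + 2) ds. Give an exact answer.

-599/7

By the power rule, an antiderivative is F(s) = -4*s**7/7 - s**4 + 2*s.
Then F(2) - F(1) = (-596/7) - (3/7) = -599/7.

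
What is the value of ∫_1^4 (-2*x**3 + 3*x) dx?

By the power rule, an antiderivative is F(x) = -x**4/2 + 3*x**2/2.
Then F(4) - F(1) = (-104) - (1) = -105.

-105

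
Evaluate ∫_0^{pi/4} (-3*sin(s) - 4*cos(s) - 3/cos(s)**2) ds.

-6 - sqrt(2)/2

An antiderivative is F(s) = -4*sin(s) + 3*cos(s) - 3*tan(s).
Then F(pi/4) - F(0) = (-3 - sqrt(2)/2) - (3) = -6 - sqrt(2)/2.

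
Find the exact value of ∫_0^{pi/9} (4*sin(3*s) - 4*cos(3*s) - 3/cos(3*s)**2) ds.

An antiderivative is F(s) = -4*sin(3*s)/3 - 4*cos(3*s)/3 - tan(3*s).
Then F(pi/9) - F(0) = (-5*sqrt(3)/3 - 2/3) - (-4/3) = 2/3 - 5*sqrt(3)/3.

2/3 - 5*sqrt(3)/3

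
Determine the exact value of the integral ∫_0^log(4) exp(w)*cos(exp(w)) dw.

Let u = exp(w), so du = exp(w) dw. When w = 0, u = 1; when w = log(4), u = 4.
The integral becomes ∫ cos(u) du from 1 to 4, with antiderivative sin(u).
Back in w: F(w) = sin(exp(w)).
Then F(log(4)) - F(0) = (sin(4)) - (sin(1)) = -sin(1) + sin(4).

-sin(1) + sin(4)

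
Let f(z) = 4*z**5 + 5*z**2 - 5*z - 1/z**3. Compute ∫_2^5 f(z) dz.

By the power rule, an antiderivative is F(z) = 2*z**6/3 + 5*z**3/3 - 5*z**2/2 + 1/(2*z**2).
Then F(5) - F(2) = (264063/25) - (369/8) = 2103279/200.

2103279/200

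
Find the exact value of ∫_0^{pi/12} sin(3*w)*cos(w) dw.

5/16 - sqrt(3)/8

Use the identity sin(3*w)cos(w) = [sin(4*w) + sin(2*w)]/2.
An antiderivative is F(w) = -cos(2*w)/4 - cos(4*w)/8.
Then F(pi/12) - F(0) = (-sqrt(3)/8 - 1/16) - (-3/8) = 5/16 - sqrt(3)/8.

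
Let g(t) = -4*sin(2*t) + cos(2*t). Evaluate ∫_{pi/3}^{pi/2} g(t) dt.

-1 - sqrt(3)/4

An antiderivative is F(t) = sin(2*t)/2 + 2*cos(2*t).
Then F(pi/2) - F(pi/3) = (-2) - (-1 + sqrt(3)/4) = -1 - sqrt(3)/4.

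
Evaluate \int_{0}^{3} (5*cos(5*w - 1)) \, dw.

sin(1) + sin(14)

Let u = 5*w - 1, so du = 5 dw. When w = 0, u = -1; when w = 3, u = 14.
The integral becomes ∫ cos(u) du from -1 to 14, with antiderivative sin(u).
Back in w: F(w) = sin(5*w - 1).
Then F(3) - F(0) = (sin(14)) - (-sin(1)) = sin(1) + sin(14).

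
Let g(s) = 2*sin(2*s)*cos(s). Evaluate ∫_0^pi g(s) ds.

Use the identity sin(2*s)cos(s) = [sin(3*s) + sin(s)]/2.
An antiderivative is F(s) = -cos(s) - cos(3*s)/3.
Then F(pi) - F(0) = (4/3) - (-4/3) = 8/3.

8/3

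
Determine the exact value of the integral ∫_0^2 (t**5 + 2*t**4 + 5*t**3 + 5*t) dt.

802/15

By the power rule, an antiderivative is F(t) = t**6/6 + 2*t**5/5 + 5*t**4/4 + 5*t**2/2.
Then F(2) - F(0) = (802/15) - (0) = 802/15.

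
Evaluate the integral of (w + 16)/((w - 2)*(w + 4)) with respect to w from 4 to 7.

Factor the denominator: w**2 + 2*w - 8 = (w + 4)(w - 2).
Partial fractions: (w + 16)/((w - 2)*(w + 4)) = -2/(w + 4) + 3/(w - 2).
An antiderivative is F(w) = 3*log(w - 2) - 2*log(w + 4).
Then F(7) - F(4) = (-2*log(11) + 3*log(5)) - (-log(8)) = -2*log(11) + 3*log(2) + 3*log(5).

-2*log(11) + 3*log(2) + 3*log(5)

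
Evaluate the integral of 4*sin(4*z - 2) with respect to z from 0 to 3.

Let u = 4*z - 2, so du = 4 dz. When z = 0, u = -2; when z = 3, u = 10.
The integral becomes ∫ sin(u) du from -2 to 10, with antiderivative -cos(u).
Back in z: F(z) = -cos(4*z - 2).
Then F(3) - F(0) = (-cos(10)) - (-cos(2)) = cos(2) - cos(10).

cos(2) - cos(10)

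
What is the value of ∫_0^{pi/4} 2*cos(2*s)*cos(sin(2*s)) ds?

sin(1)

Let u = sin(2*s), so du = 2*cos(2*s) ds. When s = 0, u = 0; when s = pi/4, u = 1.
The integral becomes ∫ cos(u) du from 0 to 1, with antiderivative sin(u).
Back in s: F(s) = sin(sin(2*s)).
Then F(pi/4) - F(0) = (sin(1)) - (0) = sin(1).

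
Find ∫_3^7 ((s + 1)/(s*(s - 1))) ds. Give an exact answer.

log(27/7)

Factor the denominator: s**2 - s = s(s - 1).
Partial fractions: (s + 1)/(s*(s - 1)) = -1/s + 2/(s - 1).
An antiderivative is F(s) = -log(s) + 2*log(s - 1).
Then F(7) - F(3) = (log(36/7)) - (log(4/3)) = log(27/7).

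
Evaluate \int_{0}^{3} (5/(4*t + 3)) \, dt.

5*log(5)/4

An antiderivative is F(t) = 5*log(4*t + 3)/4.
Then F(3) - F(0) = (5*log(15)/4) - (5*log(3)/4) = 5*log(5)/4.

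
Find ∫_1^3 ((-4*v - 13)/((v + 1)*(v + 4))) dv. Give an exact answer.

Factor the denominator: v**2 + 5*v + 4 = (v + 4)(v + 1).
Partial fractions: (-4*v - 13)/((v + 1)*(v + 4)) = -1/(v + 4) - 3/(v + 1).
An antiderivative is F(v) = -3*log(v + 1) - log(v + 4).
Then F(3) - F(1) = (-6*log(2) - log(7)) - (-log(40)) = log(5/56).

log(5/56)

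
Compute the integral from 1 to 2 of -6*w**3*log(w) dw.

Integrate by parts once (u = ln w, dv = -6*w**3 dw).
An antiderivative is F(w) = -3*w**4*(4*log(w) - 1)/8.
Then F(2) - F(1) = (6 - 24*log(2)) - (3/8) = 45/8 - 24*log(2).

45/8 - 24*log(2)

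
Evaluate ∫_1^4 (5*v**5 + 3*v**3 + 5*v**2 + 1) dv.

By the power rule, an antiderivative is F(v) = 5*v**6/6 + 3*v**4/4 + 5*v**3/3 + v.
Then F(4) - F(1) = (3716) - (17/4) = 14847/4.

14847/4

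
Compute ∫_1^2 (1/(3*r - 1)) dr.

An antiderivative is F(r) = log(3*r - 1)/3.
Then F(2) - F(1) = (log(5)/3) - (log(2)/3) = -log(2)/3 + log(5)/3.

-log(2)/3 + log(5)/3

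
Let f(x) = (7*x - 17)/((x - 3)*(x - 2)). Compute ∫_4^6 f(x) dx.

3*log(2) + 4*log(3)

Factor the denominator: x**2 - 5*x + 6 = (x - 2)(x - 3).
Partial fractions: (7*x - 17)/((x - 3)*(x - 2)) = 3/(x - 2) + 4/(x - 3).
An antiderivative is F(x) = 4*log(x - 3) + 3*log(x - 2).
Then F(6) - F(4) = (6*log(2) + 4*log(3)) - (log(8)) = 3*log(2) + 4*log(3).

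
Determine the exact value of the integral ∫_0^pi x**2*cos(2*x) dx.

Integrate by parts twice (u = x^2, dv = cos(2*x) dx).
An antiderivative is F(x) = x**2*sin(2*x)/2 + x*cos(2*x)/2 - sin(2*x)/4.
Then F(pi) - F(0) = (pi/2) - (0) = pi/2.

pi/2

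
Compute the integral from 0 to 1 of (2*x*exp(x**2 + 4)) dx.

-exp(4) + exp(5)

Let u = x**2 + 4, so du = 2*x dx. When x = 0, u = 4; when x = 1, u = 5.
The integral becomes ∫ exp(u) du from 4 to 5, with antiderivative exp(u).
Back in x: F(x) = exp(x**2 + 4).
Then F(1) - F(0) = (exp(5)) - (exp(4)) = -exp(4) + exp(5).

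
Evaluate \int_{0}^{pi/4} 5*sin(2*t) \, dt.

5/2

An antiderivative is F(t) = -5*cos(2*t)/2.
Then F(pi/4) - F(0) = (0) - (-5/2) = 5/2.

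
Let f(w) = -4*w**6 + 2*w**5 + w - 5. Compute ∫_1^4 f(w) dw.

-112059/14

By the power rule, an antiderivative is F(w) = -4*w**7/7 + w**6/3 + w**2/2 - 5*w.
Then F(4) - F(1) = (-168188/21) - (-199/42) = -112059/14.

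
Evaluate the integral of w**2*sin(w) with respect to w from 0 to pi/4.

-2 - sqrt(2)*pi**2/32 + sqrt(2)*pi/4 + sqrt(2)

Integrate by parts twice (u = w^2, dv = sin(w) dw).
An antiderivative is F(w) = -w**2*cos(w) + 2*w*sin(w) + 2*cos(w).
Then F(pi/4) - F(0) = (sqrt(2)*(-pi**2 + 8*pi + 32)/32) - (2) = -2 - sqrt(2)*pi**2/32 + sqrt(2)*pi/4 + sqrt(2).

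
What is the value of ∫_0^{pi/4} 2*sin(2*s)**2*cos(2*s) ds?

1/3

Let u = sin(2*s), so du = 2*cos(2*s) ds. When s = 0, u = 0; when s = pi/4, u = 1.
The integral becomes ∫ u**2 du from 0 to 1, with antiderivative u**3/3.
Back in s: F(s) = sin(2*s)**3/3.
Then F(pi/4) - F(0) = (1/3) - (0) = 1/3.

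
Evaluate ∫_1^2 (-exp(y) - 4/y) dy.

-exp(2) - log(16) + exp(1)

An antiderivative is F(y) = -exp(y) - 4*log(y).
Then F(2) - F(1) = (-exp(2) - log(16)) - (-exp(1)) = -exp(2) - log(16) + exp(1).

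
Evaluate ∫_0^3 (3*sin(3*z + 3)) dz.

cos(3) - cos(12)

Let u = 3*z + 3, so du = 3 dz. When z = 0, u = 3; when z = 3, u = 12.
The integral becomes ∫ sin(u) du from 3 to 12, with antiderivative -cos(u).
Back in z: F(z) = -cos(3*z + 3).
Then F(3) - F(0) = (-cos(12)) - (-cos(3)) = cos(3) - cos(12).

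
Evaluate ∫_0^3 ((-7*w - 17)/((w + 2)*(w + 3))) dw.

-3*log(5) - log(2)

Factor the denominator: w**2 + 5*w + 6 = (w + 3)(w + 2).
Partial fractions: (-7*w - 17)/((w + 2)*(w + 3)) = -4/(w + 3) - 3/(w + 2).
An antiderivative is F(w) = -3*log(w + 2) - 4*log(w + 3).
Then F(3) - F(0) = (-3*log(5) - 4*log(3) - 4*log(2)) - (-4*log(3) - 3*log(2)) = -3*log(5) - log(2).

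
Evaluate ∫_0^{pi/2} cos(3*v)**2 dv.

pi/4

Use the identity cos^2(3*v) = (1 + cos(6*v))/2.
An antiderivative is F(v) = v/2 + sin(6*v)/12.
Then F(pi/2) - F(0) = (pi/4) - (0) = pi/4.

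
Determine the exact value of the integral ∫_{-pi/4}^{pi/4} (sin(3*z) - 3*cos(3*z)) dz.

-sqrt(2)

An antiderivative is F(z) = -sin(3*z) - cos(3*z)/3.
Then F(pi/4) - F(-pi/4) = (-sqrt(2)/3) - (2*sqrt(2)/3) = -sqrt(2).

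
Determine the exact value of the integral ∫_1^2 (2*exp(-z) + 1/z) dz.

An antiderivative is F(z) = log(z) - 2*exp(-z).
Then F(2) - F(1) = (-2*exp(-2) + log(2)) - (-2*exp(-1)) = -2*exp(-2) + log(2) + 2*exp(-1).

-2*exp(-2) + log(2) + 2*exp(-1)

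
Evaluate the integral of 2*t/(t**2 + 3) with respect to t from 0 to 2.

Let u = t**2 + 3, so du = 2*t dt. When t = 0, u = 3; when t = 2, u = 7.
The integral becomes ∫ 1/u du from 3 to 7, with antiderivative log(u).
Back in t: F(t) = log(t**2 + 3).
Then F(2) - F(0) = (log(7)) - (log(3)) = log(7/3).

log(7/3)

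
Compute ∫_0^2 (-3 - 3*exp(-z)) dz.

An antiderivative is F(z) = -3*z + 3*exp(-z).
Then F(2) - F(0) = (-6 + 3*exp(-2)) - (3) = -9 + 3*exp(-2).

-9 + 3*exp(-2)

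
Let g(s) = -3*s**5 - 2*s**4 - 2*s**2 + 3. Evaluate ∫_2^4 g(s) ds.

By the power rule, an antiderivative is F(s) = -s**6/2 - 2*s**5/5 - 2*s**3/3 + 3*s.
Then F(4) - F(2) = (-37324/15) - (-662/15) = -36662/15.

-36662/15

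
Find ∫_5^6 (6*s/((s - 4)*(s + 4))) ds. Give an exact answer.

-6*log(3) + 6*log(2) + 3*log(5)

Factor the denominator: s**2 - 16 = (s + 4)(s - 4).
Partial fractions: 6*s/((s - 4)*(s + 4)) = 3/(s + 4) + 3/(s - 4).
An antiderivative is F(s) = 3*log(s - 4) + 3*log(s + 4).
Then F(6) - F(5) = (6*log(2) + 3*log(5)) - (6*log(3)) = -6*log(3) + 6*log(2) + 3*log(5).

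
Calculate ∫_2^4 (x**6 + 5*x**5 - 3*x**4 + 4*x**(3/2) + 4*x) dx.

36136/7 - 32*sqrt(2)/5

By the power rule, an antiderivative is F(x) = x**7/7 + 5*x**6/6 + 8*x**(5/2)/5 - 3*x**5/5 + 2*x**2.
Then F(4) - F(2) = (548384/105) - (32*sqrt(2)/5 + 6344/105) = 36136/7 - 32*sqrt(2)/5.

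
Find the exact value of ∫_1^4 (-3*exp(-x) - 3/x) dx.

An antiderivative is F(x) = -3*log(x) + 3*exp(-x).
Then F(4) - F(1) = (-6*log(2) + 3*exp(-4)) - (3*exp(-1)) = -6*log(2) - 3*exp(-1) + 3*exp(-4).

-6*log(2) - 3*exp(-1) + 3*exp(-4)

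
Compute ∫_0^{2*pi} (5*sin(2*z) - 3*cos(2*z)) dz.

0

An antiderivative is F(z) = -3*sin(2*z)/2 - 5*cos(2*z)/2.
Then F(2*pi) - F(0) = (-5/2) - (-5/2) = 0.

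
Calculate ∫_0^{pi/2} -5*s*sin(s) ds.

-5

Integrate by parts once (u = s, dv = -5*sin(s) ds).
An antiderivative is F(s) = 5*s*cos(s) - 5*sin(s).
Then F(pi/2) - F(0) = (-5) - (0) = -5.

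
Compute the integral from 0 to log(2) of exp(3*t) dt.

Let u = exp(t), so du = exp(t) dt. When t = 0, u = 1; when t = log(2), u = 2.
The integral becomes ∫ u**2 du from 1 to 2, with antiderivative u**3/3.
Back in t: F(t) = exp(3*t)/3.
Then F(log(2)) - F(0) = (8/3) - (1/3) = 7/3.

7/3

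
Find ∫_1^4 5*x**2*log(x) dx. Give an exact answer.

-35 + 640*log(2)/3

Integrate by parts once (u = ln x, dv = 5*x**2 dx).
An antiderivative is F(x) = 5*x**3*(3*log(x) - 1)/9.
Then F(4) - F(1) = (-320/9 + 640*log(2)/3) - (-5/9) = -35 + 640*log(2)/3.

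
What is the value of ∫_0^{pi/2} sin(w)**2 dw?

Use the identity sin^2(w) = (1 - cos(2*w))/2.
An antiderivative is F(w) = w/2 - sin(2*w)/4.
Then F(pi/2) - F(0) = (pi/4) - (0) = pi/4.

pi/4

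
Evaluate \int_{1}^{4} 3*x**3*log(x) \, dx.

-765/16 + 384*log(2)

Integrate by parts once (u = ln x, dv = 3*x**3 dx).
An antiderivative is F(x) = 3*x**4*(4*log(x) - 1)/16.
Then F(4) - F(1) = (-48 + 384*log(2)) - (-3/16) = -765/16 + 384*log(2).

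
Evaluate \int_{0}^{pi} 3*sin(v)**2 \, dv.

Use the identity sin^2(v) = (1 - cos(2*v))/2.
An antiderivative is F(v) = 3*v/2 - 3*sin(2*v)/4.
Then F(pi) - F(0) = (3*pi/2) - (0) = 3*pi/2.

3*pi/2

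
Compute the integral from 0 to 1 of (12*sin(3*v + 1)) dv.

4*cos(1) - 4*cos(4)

Let u = 3*v + 1, so du = 3 dv. When v = 0, u = 1; when v = 1, u = 4.
The integral becomes 4·∫ sin(u) du from 1 to 4, with antiderivative -4*cos(u).
Back in v: F(v) = -4*cos(3*v + 1).
Then F(1) - F(0) = (-4*cos(4)) - (-4*cos(1)) = 4*cos(1) - 4*cos(4).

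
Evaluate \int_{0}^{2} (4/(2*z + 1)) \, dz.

An antiderivative is F(z) = 2*log(2*z + 1).
Then F(2) - F(0) = (log(25)) - (0) = log(25).

log(25)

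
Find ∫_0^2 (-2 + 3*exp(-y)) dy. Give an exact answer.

An antiderivative is F(y) = -2*y - 3*exp(-y).
Then F(2) - F(0) = (-4 - 3*exp(-2)) - (-3) = -1 - 3*exp(-2).

-1 - 3*exp(-2)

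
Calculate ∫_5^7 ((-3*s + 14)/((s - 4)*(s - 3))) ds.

log(9/32)

Factor the denominator: s**2 - 7*s + 12 = (s - 3)(s - 4).
Partial fractions: (-3*s + 14)/((s - 4)*(s - 3)) = -5/(s - 3) + 2/(s - 4).
An antiderivative is F(s) = 2*log(s - 4) - 5*log(s - 3).
Then F(7) - F(5) = (-10*log(2) + 2*log(3)) - (-log(32)) = log(9/32).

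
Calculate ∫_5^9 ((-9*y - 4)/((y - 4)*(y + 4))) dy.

Factor the denominator: y**2 - 16 = (y + 4)(y - 4).
Partial fractions: (-9*y - 4)/((y - 4)*(y + 4)) = -4/(y + 4) - 5/(y - 4).
An antiderivative is F(y) = -5*log(y - 4) - 4*log(y + 4).
Then F(9) - F(5) = (-4*log(13) - 5*log(5)) - (-8*log(3)) = -4*log(13) - 5*log(5) + 8*log(3).

-4*log(13) - 5*log(5) + 8*log(3)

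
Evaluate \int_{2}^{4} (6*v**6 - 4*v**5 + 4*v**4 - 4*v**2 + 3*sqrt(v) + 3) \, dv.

1258598/105 - 4*sqrt(2)

By the power rule, an antiderivative is F(v) = 6*v**7/7 - 2*v**6/3 + 4*v**5/5 + 2*v**(3/2) - 4*v**3/3 + 3*v.
Then F(4) - F(2) = (422612/35) - (4*sqrt(2) + 9238/105) = 1258598/105 - 4*sqrt(2).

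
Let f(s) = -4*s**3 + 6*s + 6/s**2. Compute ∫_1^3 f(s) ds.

By the power rule, an antiderivative is F(s) = -s**4 + 3*s**2 - 6/s.
Then F(3) - F(1) = (-56) - (-4) = -52.

-52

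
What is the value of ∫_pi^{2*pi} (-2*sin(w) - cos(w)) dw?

4

An antiderivative is F(w) = -sin(w) + 2*cos(w).
Then F(2*pi) - F(pi) = (2) - (-2) = 4.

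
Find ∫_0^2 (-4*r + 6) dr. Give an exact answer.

4

By the power rule, an antiderivative is F(r) = -2*r**2 + 6*r.
Then F(2) - F(0) = (4) - (0) = 4.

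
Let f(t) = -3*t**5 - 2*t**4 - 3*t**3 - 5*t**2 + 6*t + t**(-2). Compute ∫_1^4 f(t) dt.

By the power rule, an antiderivative is F(t) = -t**6/2 - 2*t**5/5 - 3*t**4/4 - 5*t**3/3 + 3*t**2 - 1/t.
Then F(4) - F(1) = (-162511/60) - (-79/60) = -13536/5.

-13536/5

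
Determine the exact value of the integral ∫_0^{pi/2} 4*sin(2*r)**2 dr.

Use the identity sin^2(2*r) = (1 - cos(4*r))/2.
An antiderivative is F(r) = 2*r - sin(4*r)/2.
Then F(pi/2) - F(0) = (pi) - (0) = pi.

pi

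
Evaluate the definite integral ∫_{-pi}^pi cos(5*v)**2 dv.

Use the identity cos^2(5*v) = (1 + cos(10*v))/2.
An antiderivative is F(v) = v/2 + sin(10*v)/20.
Then F(pi) - F(-pi) = (pi/2) - (-pi/2) = pi.

pi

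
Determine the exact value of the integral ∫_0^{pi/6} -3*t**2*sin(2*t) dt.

-sqrt(3)*pi/8 + pi**2/48 + 3/8

Integrate by parts twice (u = t^2, dv = -3*sin(2*t) dt).
An antiderivative is F(t) = 3*t**2*cos(2*t)/2 - 3*t*sin(2*t)/2 - 3*cos(2*t)/4.
Then F(pi/6) - F(0) = (-sqrt(3)*pi/8 - 3/8 + pi**2/48) - (-3/4) = -sqrt(3)*pi/8 + pi**2/48 + 3/8.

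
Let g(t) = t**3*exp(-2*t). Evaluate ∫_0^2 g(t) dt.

3/8 - 71*exp(-4)/8

Integrate by parts 3 times (u = t^3, dv = exp(-2*t) dt).
An antiderivative is F(t) = (-4*t**3 - 6*t**2 - 6*t - 3)*exp(-2*t)/8.
Then F(2) - F(0) = (-71*exp(-4)/8) - (-3/8) = 3/8 - 71*exp(-4)/8.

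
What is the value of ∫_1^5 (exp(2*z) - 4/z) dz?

-4*log(5) - exp(2)/2 + exp(10)/2

An antiderivative is F(z) = exp(2*z)/2 - 4*log(z).
Then F(5) - F(1) = (-4*log(5) + exp(10)/2) - (exp(2)/2) = -4*log(5) - exp(2)/2 + exp(10)/2.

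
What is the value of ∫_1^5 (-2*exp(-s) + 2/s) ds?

An antiderivative is F(s) = 2*log(s) + 2*exp(-s).
Then F(5) - F(1) = (2*exp(-5) + 2*log(5)) - (2*exp(-1)) = -2*exp(-1) + 2*exp(-5) + 2*log(5).

-2*exp(-1) + 2*exp(-5) + 2*log(5)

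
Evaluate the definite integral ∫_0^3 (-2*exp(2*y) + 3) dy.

An antiderivative is F(y) = -exp(2*y) + 3*y.
Then F(3) - F(0) = (9 - exp(6)) - (-1) = 10 - exp(6).

10 - exp(6)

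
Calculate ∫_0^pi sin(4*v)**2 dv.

Use the identity sin^2(4*v) = (1 - cos(8*v))/2.
An antiderivative is F(v) = v/2 - sin(8*v)/16.
Then F(pi) - F(0) = (pi/2) - (0) = pi/2.

pi/2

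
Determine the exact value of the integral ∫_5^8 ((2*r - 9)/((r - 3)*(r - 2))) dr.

-3*log(5) + 8*log(2)

Factor the denominator: r**2 - 5*r + 6 = (r - 2)(r - 3).
Partial fractions: (2*r - 9)/((r - 3)*(r - 2)) = 5/(r - 2) - 3/(r - 3).
An antiderivative is F(r) = -3*log(r - 3) + 5*log(r - 2).
Then F(8) - F(5) = (-3*log(5) + 5*log(2) + 5*log(3)) - (-3*log(2) + 5*log(3)) = -3*log(5) + 8*log(2).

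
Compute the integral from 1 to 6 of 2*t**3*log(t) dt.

-1295/8 + 648*log(2) + 648*log(3)

Integrate by parts once (u = ln t, dv = 2*t**3 dt).
An antiderivative is F(t) = t**4*(4*log(t) - 1)/8.
Then F(6) - F(1) = (-162 + 648*log(2) + 648*log(3)) - (-1/8) = -1295/8 + 648*log(2) + 648*log(3).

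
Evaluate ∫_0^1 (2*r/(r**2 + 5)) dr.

log(6/5)

Let u = r**2 + 5, so du = 2*r dr. When r = 0, u = 5; when r = 1, u = 6.
The integral becomes ∫ 1/u du from 5 to 6, with antiderivative log(u).
Back in r: F(r) = log(r**2 + 5).
Then F(1) - F(0) = (log(6)) - (log(5)) = log(6/5).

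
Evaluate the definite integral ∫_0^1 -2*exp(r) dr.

An antiderivative is F(r) = -2*exp(r).
Then F(1) - F(0) = (-2*E) - (-2) = 2 - 2*E.

2 - 2*E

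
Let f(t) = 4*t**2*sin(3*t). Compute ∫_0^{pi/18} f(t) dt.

-8/27 - sqrt(3)*pi**2/486 + 2*pi/81 + 4*sqrt(3)/27

Integrate by parts twice (u = t^2, dv = 4*sin(3*t) dt).
An antiderivative is F(t) = -4*t**2*cos(3*t)/3 + 8*t*sin(3*t)/9 + 8*cos(3*t)/27.
Then F(pi/18) - F(0) = (-sqrt(3)*pi**2/486 + 2*pi/81 + 4*sqrt(3)/27) - (8/27) = -8/27 - sqrt(3)*pi**2/486 + 2*pi/81 + 4*sqrt(3)/27.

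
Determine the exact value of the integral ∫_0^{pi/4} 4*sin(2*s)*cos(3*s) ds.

Use the identity sin(2*s)cos(3*s) = [sin(5*s) + sin(-s)]/2.
An antiderivative is F(s) = 2*cos(s) - 2*cos(5*s)/5.
Then F(pi/4) - F(0) = (6*sqrt(2)/5) - (8/5) = -8/5 + 6*sqrt(2)/5.

-8/5 + 6*sqrt(2)/5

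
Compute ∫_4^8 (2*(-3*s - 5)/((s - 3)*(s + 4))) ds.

Factor the denominator: s**2 + s - 12 = (s + 4)(s - 3).
Partial fractions: 2*(-3*s - 5)/((s - 3)*(s + 4)) = -2/(s + 4) - 4/(s - 3).
An antiderivative is F(s) = -4*log(s - 3) - 2*log(s + 4).
Then F(8) - F(4) = (-4*log(5) - 4*log(2) - 2*log(3)) - (-log(64)) = -4*log(5) - 2*log(3) + 2*log(2).

-4*log(5) - 2*log(3) + 2*log(2)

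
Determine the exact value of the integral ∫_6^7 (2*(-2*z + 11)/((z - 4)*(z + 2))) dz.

-9*log(3) + 14*log(2)

Factor the denominator: z**2 - 2*z - 8 = (z + 2)(z - 4).
Partial fractions: 2*(-2*z + 11)/((z - 4)*(z + 2)) = -5/(z + 2) + 1/(z - 4).
An antiderivative is F(z) = log(z - 4) - 5*log(z + 2).
Then F(7) - F(6) = (-9*log(3)) - (-14*log(2)) = -9*log(3) + 14*log(2).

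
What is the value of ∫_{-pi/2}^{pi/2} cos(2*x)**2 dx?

Use the identity cos^2(2*x) = (1 + cos(4*x))/2.
An antiderivative is F(x) = x/2 + sin(4*x)/8.
Then F(pi/2) - F(-pi/2) = (pi/4) - (-pi/4) = pi/2.

pi/2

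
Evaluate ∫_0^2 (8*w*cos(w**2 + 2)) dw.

Let u = w**2 + 2, so du = 2*w dw. When w = 0, u = 2; when w = 2, u = 6.
The integral becomes 4·∫ cos(u) du from 2 to 6, with antiderivative 4*sin(u).
Back in w: F(w) = 4*sin(w**2 + 2).
Then F(2) - F(0) = (4*sin(6)) - (4*sin(2)) = -4*sin(2) + 4*sin(6).

-4*sin(2) + 4*sin(6)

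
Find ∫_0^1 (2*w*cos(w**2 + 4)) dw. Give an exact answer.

Let u = w**2 + 4, so du = 2*w dw. When w = 0, u = 4; when w = 1, u = 5.
The integral becomes ∫ cos(u) du from 4 to 5, with antiderivative sin(u).
Back in w: F(w) = sin(w**2 + 4).
Then F(1) - F(0) = (sin(5)) - (sin(4)) = sin(5) - sin(4).

sin(5) - sin(4)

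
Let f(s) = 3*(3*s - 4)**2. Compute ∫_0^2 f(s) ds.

Let u = 3*s - 4, so du = 3 ds. When s = 0, u = -4; when s = 2, u = 2.
The integral becomes ∫ u**2 du from -4 to 2, with antiderivative u**3/3.
Back in s: F(s) = (3*s - 4)**3/3.
Then F(2) - F(0) = (8/3) - (-64/3) = 24.

24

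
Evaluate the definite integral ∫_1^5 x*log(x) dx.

Integrate by parts once (u = ln x, dv = x dx).
An antiderivative is F(x) = x**2*(2*log(x) - 1)/4.
Then F(5) - F(1) = (-25/4 + 25*log(5)/2) - (-1/4) = -6 + 25*log(5)/2.

-6 + 25*log(5)/2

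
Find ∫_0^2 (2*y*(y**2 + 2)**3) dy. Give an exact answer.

Let u = y**2 + 2, so du = 2*y dy. When y = 0, u = 2; when y = 2, u = 6.
The integral becomes ∫ u**3 du from 2 to 6, with antiderivative u**4/4.
Back in y: F(y) = (y**2 + 2)**4/4.
Then F(2) - F(0) = (324) - (4) = 320.

320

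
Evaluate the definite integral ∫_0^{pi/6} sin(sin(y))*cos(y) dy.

Let u = sin(y), so du = cos(y) dy. When y = 0, u = 0; when y = pi/6, u = 1/2.
The integral becomes ∫ sin(u) du from 0 to 1/2, with antiderivative -cos(u).
Back in y: F(y) = -cos(sin(y)).
Then F(pi/6) - F(0) = (-cos(1/2)) - (-1) = 1 - cos(1/2).

1 - cos(1/2)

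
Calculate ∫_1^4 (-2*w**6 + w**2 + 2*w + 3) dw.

-32451/7

By the power rule, an antiderivative is F(w) = -2*w**7/7 + w**3/3 + w**2 + 3*w.
Then F(4) - F(1) = (-97268/21) - (85/21) = -32451/7.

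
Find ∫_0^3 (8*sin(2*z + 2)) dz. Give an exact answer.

4*cos(2) - 4*cos(8)

Let u = 2*z + 2, so du = 2 dz. When z = 0, u = 2; when z = 3, u = 8.
The integral becomes 4·∫ sin(u) du from 2 to 8, with antiderivative -4*cos(u).
Back in z: F(z) = -4*cos(2*z + 2).
Then F(3) - F(0) = (-4*cos(8)) - (-4*cos(2)) = 4*cos(2) - 4*cos(8).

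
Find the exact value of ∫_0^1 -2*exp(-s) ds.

An antiderivative is F(s) = 2*exp(-s).
Then F(1) - F(0) = (2*exp(-1)) - (2) = -2 + 2*exp(-1).

-2 + 2*exp(-1)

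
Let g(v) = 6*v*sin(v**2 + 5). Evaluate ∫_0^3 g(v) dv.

-3*cos(14) + 3*cos(5)

Let u = v**2 + 5, so du = 2*v dv. When v = 0, u = 5; when v = 3, u = 14.
The integral becomes 3·∫ sin(u) du from 5 to 14, with antiderivative -3*cos(u).
Back in v: F(v) = -3*cos(v**2 + 5).
Then F(3) - F(0) = (-3*cos(14)) - (-3*cos(5)) = -3*cos(14) + 3*cos(5).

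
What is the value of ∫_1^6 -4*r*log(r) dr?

-72*log(3) - 72*log(2) + 35

Integrate by parts once (u = ln r, dv = -4*r dr).
An antiderivative is F(r) = -r**2*(2*log(r) - 1).
Then F(6) - F(1) = (-72*log(3) - 72*log(2) + 36) - (1) = -72*log(3) - 72*log(2) + 35.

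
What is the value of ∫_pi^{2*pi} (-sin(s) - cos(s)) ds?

2

An antiderivative is F(s) = -sin(s) + cos(s).
Then F(2*pi) - F(pi) = (1) - (-1) = 2.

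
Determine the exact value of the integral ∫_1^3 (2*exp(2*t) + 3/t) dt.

An antiderivative is F(t) = exp(2*t) + 3*log(t).
Then F(3) - F(1) = (log(27) + exp(6)) - (exp(2)) = -exp(2) + log(27) + exp(6).

-exp(2) + log(27) + exp(6)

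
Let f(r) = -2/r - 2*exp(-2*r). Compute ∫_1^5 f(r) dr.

-2*log(5) - exp(-2) + exp(-10)

An antiderivative is F(r) = -2*log(r) + exp(-2*r).
Then F(5) - F(1) = (-2*log(5) + exp(-10)) - (exp(-2)) = -2*log(5) - exp(-2) + exp(-10).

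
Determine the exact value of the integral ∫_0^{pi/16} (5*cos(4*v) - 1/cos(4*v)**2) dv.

-1/4 + 5*sqrt(2)/8

An antiderivative is F(v) = 5*sin(4*v)/4 - tan(4*v)/4.
Then F(pi/16) - F(0) = (-1/4 + 5*sqrt(2)/8) - (0) = -1/4 + 5*sqrt(2)/8.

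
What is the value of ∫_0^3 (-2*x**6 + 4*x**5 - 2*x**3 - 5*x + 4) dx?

-1329/7

By the power rule, an antiderivative is F(x) = -2*x**7/7 + 2*x**6/3 - x**4/2 - 5*x**2/2 + 4*x.
Then F(3) - F(0) = (-1329/7) - (0) = -1329/7.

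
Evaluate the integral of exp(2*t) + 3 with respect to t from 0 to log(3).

log(27) + 4

An antiderivative is F(t) = exp(2*t)/2 + 3*t.
Then F(log(3)) - F(0) = (log(27) + 9/2) - (1/2) = log(27) + 4.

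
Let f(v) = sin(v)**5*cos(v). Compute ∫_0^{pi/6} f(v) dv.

Let u = sin(v), so du = cos(v) dv. When v = 0, u = 0; when v = pi/6, u = 1/2.
The integral becomes ∫ u**5 du from 0 to 1/2, with antiderivative u**6/6.
Back in v: F(v) = sin(v)**6/6.
Then F(pi/6) - F(0) = (1/384) - (0) = 1/384.

1/384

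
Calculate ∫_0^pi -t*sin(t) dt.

Integrate by parts once (u = t, dv = -sin(t) dt).
An antiderivative is F(t) = t*cos(t) - sin(t).
Then F(pi) - F(0) = (-pi) - (0) = -pi.

-pi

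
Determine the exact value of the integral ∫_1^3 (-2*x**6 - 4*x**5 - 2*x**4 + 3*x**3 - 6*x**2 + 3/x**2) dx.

-125654/105

By the power rule, an antiderivative is F(x) = -2*x**7/7 - 2*x**6/3 - 2*x**5/5 + 3*x**4/4 - 2*x**3 - 3/x.
Then F(3) - F(1) = (-168323/140) - (-2353/420) = -125654/105.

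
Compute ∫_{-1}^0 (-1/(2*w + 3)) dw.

-log(3)/2

An antiderivative is F(w) = -log(2*w + 3)/2.
Then F(0) - F(-1) = (-log(3)/2) - (0) = -log(3)/2.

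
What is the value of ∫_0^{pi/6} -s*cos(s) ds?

-sqrt(3)/2 - pi/12 + 1

Integrate by parts once (u = s, dv = -cos(s) ds).
An antiderivative is F(s) = -s*sin(s) - cos(s).
Then F(pi/6) - F(0) = (-sqrt(3)/2 - pi/12) - (-1) = -sqrt(3)/2 - pi/12 + 1.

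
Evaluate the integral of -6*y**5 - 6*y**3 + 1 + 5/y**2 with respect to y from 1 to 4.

-17883/4

By the power rule, an antiderivative is F(y) = -y**6 - 3*y**4/2 + y - 5/y.
Then F(4) - F(1) = (-17909/4) - (-13/2) = -17883/4.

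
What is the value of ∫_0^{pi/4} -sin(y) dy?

An antiderivative is F(y) = cos(y).
Then F(pi/4) - F(0) = (sqrt(2)/2) - (1) = -1 + sqrt(2)/2.

-1 + sqrt(2)/2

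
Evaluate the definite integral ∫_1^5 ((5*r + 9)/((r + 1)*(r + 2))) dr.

log(7) + 3*log(3)

Factor the denominator: r**2 + 3*r + 2 = (r + 2)(r + 1).
Partial fractions: (5*r + 9)/((r + 1)*(r + 2)) = 1/(r + 2) + 4/(r + 1).
An antiderivative is F(r) = 4*log(r + 1) + log(r + 2).
Then F(5) - F(1) = (log(7) + 4*log(2) + 4*log(3)) - (log(48)) = log(7) + 3*log(3).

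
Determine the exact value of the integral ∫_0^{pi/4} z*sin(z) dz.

Integrate by parts once (u = z, dv = sin(z) dz).
An antiderivative is F(z) = -z*cos(z) + sin(z).
Then F(pi/4) - F(0) = (sqrt(2)*(4 - pi)/8) - (0) = sqrt(2)*(4 - pi)/8.

sqrt(2)*(4 - pi)/8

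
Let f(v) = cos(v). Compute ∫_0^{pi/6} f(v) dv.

1/2

An antiderivative is F(v) = sin(v).
Then F(pi/6) - F(0) = (1/2) - (0) = 1/2.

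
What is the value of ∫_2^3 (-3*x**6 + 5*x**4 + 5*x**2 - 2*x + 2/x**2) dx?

By the power rule, an antiderivative is F(x) = -3*x**7/7 + x**5 + 5*x**3/3 - x**2 - 2/x.
Then F(3) - F(2) = (-13838/21) - (-305/21) = -4511/7.

-4511/7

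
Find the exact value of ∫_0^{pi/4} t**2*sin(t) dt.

Integrate by parts twice (u = t^2, dv = sin(t) dt).
An antiderivative is F(t) = -t**2*cos(t) + 2*t*sin(t) + 2*cos(t).
Then F(pi/4) - F(0) = (sqrt(2)*(-pi**2 + 8*pi + 32)/32) - (2) = -2 - sqrt(2)*pi**2/32 + sqrt(2)*pi/4 + sqrt(2).

-2 - sqrt(2)*pi**2/32 + sqrt(2)*pi/4 + sqrt(2)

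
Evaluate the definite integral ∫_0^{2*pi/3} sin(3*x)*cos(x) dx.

Use the identity sin(3*x)cos(x) = [sin(4*x) + sin(2*x)]/2.
An antiderivative is F(x) = -cos(2*x)/4 - cos(4*x)/8.
Then F(2*pi/3) - F(0) = (3/16) - (-3/8) = 9/16.

9/16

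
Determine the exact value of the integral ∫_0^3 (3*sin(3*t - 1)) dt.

-cos(8) + cos(1)

Let u = 3*t - 1, so du = 3 dt. When t = 0, u = -1; when t = 3, u = 8.
The integral becomes ∫ sin(u) du from -1 to 8, with antiderivative -cos(u).
Back in t: F(t) = -cos(3*t - 1).
Then F(3) - F(0) = (-cos(8)) - (-cos(1)) = -cos(8) + cos(1).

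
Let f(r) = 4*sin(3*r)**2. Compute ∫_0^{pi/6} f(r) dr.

Use the identity sin^2(3*r) = (1 - cos(6*r))/2.
An antiderivative is F(r) = 2*r - sin(6*r)/3.
Then F(pi/6) - F(0) = (pi/3) - (0) = pi/3.

pi/3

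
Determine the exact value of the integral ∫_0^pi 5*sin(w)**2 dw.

Use the identity sin^2(w) = (1 - cos(2*w))/2.
An antiderivative is F(w) = 5*w/2 - 5*sin(2*w)/4.
Then F(pi) - F(0) = (5*pi/2) - (0) = 5*pi/2.

5*pi/2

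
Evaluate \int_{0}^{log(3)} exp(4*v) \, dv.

20

Let u = exp(v), so du = exp(v) dv. When v = 0, u = 1; when v = log(3), u = 3.
The integral becomes ∫ u**3 du from 1 to 3, with antiderivative u**4/4.
Back in v: F(v) = exp(4*v)/4.
Then F(log(3)) - F(0) = (81/4) - (1/4) = 20.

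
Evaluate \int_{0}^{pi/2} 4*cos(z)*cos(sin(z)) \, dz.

4*sin(1)

Let u = sin(z), so du = cos(z) dz. When z = 0, u = 0; when z = pi/2, u = 1.
The integral becomes 4·∫ cos(u) du from 0 to 1, with antiderivative 4*sin(u).
Back in z: F(z) = 4*sin(sin(z)).
Then F(pi/2) - F(0) = (4*sin(1)) - (0) = 4*sin(1).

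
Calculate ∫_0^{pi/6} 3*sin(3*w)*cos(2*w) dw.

Use the identity sin(3*w)cos(2*w) = [sin(5*w) + sin(w)]/2.
An antiderivative is F(w) = -3*cos(w)/2 - 3*cos(5*w)/10.
Then F(pi/6) - F(0) = (-3*sqrt(3)/5) - (-9/5) = 9/5 - 3*sqrt(3)/5.

9/5 - 3*sqrt(3)/5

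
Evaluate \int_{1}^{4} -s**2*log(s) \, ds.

7 - 128*log(2)/3

Integrate by parts once (u = ln s, dv = -s**2 ds).
An antiderivative is F(s) = -s**3*(3*log(s) - 1)/9.
Then F(4) - F(1) = (64/9 - 128*log(2)/3) - (1/9) = 7 - 128*log(2)/3.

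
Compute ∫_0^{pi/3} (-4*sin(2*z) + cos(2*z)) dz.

An antiderivative is F(z) = sin(2*z)/2 + 2*cos(2*z).
Then F(pi/3) - F(0) = (-1 + sqrt(3)/4) - (2) = -3 + sqrt(3)/4.

-3 + sqrt(3)/4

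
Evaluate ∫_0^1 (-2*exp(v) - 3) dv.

-2*E - 1

An antiderivative is F(v) = -3*v - 2*exp(v).
Then F(1) - F(0) = (-2*E - 3) - (-2) = -2*E - 1.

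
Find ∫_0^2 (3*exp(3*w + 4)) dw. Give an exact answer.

-exp(4) + exp(10)

Let u = 3*w + 4, so du = 3 dw. When w = 0, u = 4; when w = 2, u = 10.
The integral becomes ∫ exp(u) du from 4 to 10, with antiderivative exp(u).
Back in w: F(w) = exp(3*w + 4).
Then F(2) - F(0) = (exp(10)) - (exp(4)) = -exp(4) + exp(10).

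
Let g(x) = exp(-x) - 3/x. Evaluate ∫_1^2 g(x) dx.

An antiderivative is F(x) = -3*log(x) - exp(-x).
Then F(2) - F(1) = (-3*log(2) - exp(-2)) - (-exp(-1)) = -3*log(2) - exp(-2) + exp(-1).

-3*log(2) - exp(-2) + exp(-1)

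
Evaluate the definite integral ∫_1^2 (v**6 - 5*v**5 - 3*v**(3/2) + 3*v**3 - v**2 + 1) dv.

-9761/420 - 24*sqrt(2)/5

By the power rule, an antiderivative is F(v) = v**7/7 - 5*v**6/6 - 6*v**(5/2)/5 + 3*v**4/4 - v**3/3 + v.
Then F(2) - F(1) = (-166/7 - 24*sqrt(2)/5) - (-199/420) = -9761/420 - 24*sqrt(2)/5.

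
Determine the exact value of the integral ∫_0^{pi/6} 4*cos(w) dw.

An antiderivative is F(w) = 4*sin(w).
Then F(pi/6) - F(0) = (2) - (0) = 2.

2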